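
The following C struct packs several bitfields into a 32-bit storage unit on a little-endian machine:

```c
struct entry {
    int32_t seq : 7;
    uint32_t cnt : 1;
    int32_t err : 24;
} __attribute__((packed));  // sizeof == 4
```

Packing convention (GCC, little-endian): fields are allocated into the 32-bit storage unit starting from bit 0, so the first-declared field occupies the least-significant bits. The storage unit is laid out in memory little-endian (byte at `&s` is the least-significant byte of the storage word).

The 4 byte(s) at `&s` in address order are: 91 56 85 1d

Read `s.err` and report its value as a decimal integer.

[0]=0x91 [1]=0x56 [2]=0x85 [3]=0x1d (little-endian) → word 0x1d855691
seq [0+:7] = (word>>0) & 0x7f = 17
cnt [7+:1] = (word>>7) & 0x1 = 1
err [8+:24] = (word>>8) & 0xffffff = 1934678  ←
err signed 24b, MSB=0: value = 1934678

1934678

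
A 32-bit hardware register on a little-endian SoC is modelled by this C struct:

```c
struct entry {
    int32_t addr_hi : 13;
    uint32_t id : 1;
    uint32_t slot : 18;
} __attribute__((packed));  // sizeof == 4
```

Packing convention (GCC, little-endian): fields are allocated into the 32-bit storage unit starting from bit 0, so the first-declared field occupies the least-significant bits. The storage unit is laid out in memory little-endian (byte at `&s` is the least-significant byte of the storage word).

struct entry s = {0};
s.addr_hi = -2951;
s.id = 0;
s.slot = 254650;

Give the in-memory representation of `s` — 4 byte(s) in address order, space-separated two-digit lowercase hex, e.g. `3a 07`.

[0+:13] addr_hi=-2951 & 0x1fff = 0x1479; word=0x00001479
[13+:1] id=0 & 0x1 = 0x0; word=0x00001479
[14+:18] slot=254650 & 0x3ffff = 0x3e2ba; word=0xf8ae9479
word = 0xf8ae9479 → little-endian bytes:
  [0]=0x79  [1]=0x94  [2]=0xae  [3]=0xf8

79 94 ae f8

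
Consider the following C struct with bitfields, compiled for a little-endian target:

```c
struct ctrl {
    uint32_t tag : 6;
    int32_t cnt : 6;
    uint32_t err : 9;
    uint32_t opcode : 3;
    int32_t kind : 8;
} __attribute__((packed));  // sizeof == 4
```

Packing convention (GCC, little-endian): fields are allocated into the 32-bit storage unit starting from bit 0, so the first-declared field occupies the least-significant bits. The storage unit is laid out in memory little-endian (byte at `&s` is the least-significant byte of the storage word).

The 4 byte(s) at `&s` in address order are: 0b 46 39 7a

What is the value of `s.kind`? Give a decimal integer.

122

[0]=0x0b [1]=0x46 [2]=0x39 [3]=0x7a (little-endian) → word 0x7a39460b
tag:6 @ bit 0 → (0x7a39460b>>0)&0x3f = 0xb
cnt:6 @ bit 6 → (0x7a39460b>>6)&0x3f = 0x18
err:9 @ bit 12 → (0x7a39460b>>12)&0x1ff = 0x194
opcode:3 @ bit 21 → (0x7a39460b>>21)&0x7 = 0x1
kind:8 @ bit 24 → (0x7a39460b>>24)&0xff = 0x7a  ←
kind signed 8b, MSB=0: value = 122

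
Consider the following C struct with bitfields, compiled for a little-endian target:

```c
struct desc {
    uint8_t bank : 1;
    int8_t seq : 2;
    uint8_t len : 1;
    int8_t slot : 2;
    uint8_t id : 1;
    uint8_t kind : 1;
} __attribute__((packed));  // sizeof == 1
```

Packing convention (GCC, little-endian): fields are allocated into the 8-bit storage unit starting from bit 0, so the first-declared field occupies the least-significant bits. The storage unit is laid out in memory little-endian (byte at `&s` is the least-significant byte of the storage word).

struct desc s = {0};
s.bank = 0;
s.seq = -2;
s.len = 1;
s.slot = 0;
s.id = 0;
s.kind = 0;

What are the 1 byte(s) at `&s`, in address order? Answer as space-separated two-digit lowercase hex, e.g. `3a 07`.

0c

[0+:1] bank=0 & 0x1 = 0x0; word=0x00
[1+:2] seq=-2 & 0x3 = 0x2; word=0x04
[3+:1] len=1 & 0x1 = 0x1; word=0x0c
[4+:2] slot=0 & 0x3 = 0x0; word=0x0c
[6+:1] id=0 & 0x1 = 0x0; word=0x0c
[7+:1] kind=0 & 0x1 = 0x0; word=0x0c
word = 0x0c → little-endian bytes:
  [0]=0x0c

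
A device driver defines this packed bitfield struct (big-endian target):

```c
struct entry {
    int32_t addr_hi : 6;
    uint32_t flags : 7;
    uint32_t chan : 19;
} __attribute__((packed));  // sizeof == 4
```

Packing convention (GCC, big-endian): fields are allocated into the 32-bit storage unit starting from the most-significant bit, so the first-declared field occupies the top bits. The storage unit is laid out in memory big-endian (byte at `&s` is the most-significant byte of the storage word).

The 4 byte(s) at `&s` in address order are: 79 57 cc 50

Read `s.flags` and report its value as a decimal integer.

42

[0]=0x79 [1]=0x57 [2]=0xcc [3]=0x50 (big-endian) → word 0x7957cc50
addr_hi [26+:6] = (word>>26) & 0x3f = 30
flags [19+:7] = (word>>19) & 0x7f = 42  ←
chan [0+:19] = (word>>0) & 0x7ffff = 511056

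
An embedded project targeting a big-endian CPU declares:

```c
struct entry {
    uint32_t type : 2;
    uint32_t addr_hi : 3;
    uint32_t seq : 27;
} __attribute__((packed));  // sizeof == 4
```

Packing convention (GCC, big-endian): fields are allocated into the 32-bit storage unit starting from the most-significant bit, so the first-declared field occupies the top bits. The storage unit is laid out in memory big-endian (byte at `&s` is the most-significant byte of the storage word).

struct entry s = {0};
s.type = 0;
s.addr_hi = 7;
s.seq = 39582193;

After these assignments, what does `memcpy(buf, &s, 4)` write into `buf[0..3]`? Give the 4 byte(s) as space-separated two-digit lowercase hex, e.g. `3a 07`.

3a 5b f9 f1

[30+:2] type=0 & 0x3 = 0x0; word=0x00000000
[27+:3] addr_hi=7 & 0x7 = 0x7; word=0x38000000
[0+:27] seq=39582193 & 0x7ffffff = 0x25bf9f1; word=0x3a5bf9f1
word = 0x3a5bf9f1 → big-endian bytes:
  [0]=0x3a  [1]=0x5b  [2]=0xf9  [3]=0xf1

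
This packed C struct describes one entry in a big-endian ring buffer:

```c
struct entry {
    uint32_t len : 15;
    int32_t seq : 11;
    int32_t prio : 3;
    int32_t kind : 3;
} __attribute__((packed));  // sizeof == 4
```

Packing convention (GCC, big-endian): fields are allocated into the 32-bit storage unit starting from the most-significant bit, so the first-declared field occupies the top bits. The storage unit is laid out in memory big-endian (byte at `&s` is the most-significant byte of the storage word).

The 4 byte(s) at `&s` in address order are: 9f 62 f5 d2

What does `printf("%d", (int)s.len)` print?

20401

[0]=0x9f [1]=0x62 [2]=0xf5 [3]=0xd2 (big-endian) → word 0x9f62f5d2
len [17+:15] = (word>>17) & 0x7fff = 20401  ←
seq [6+:11] = (word>>6) & 0x7ff = 983
prio [3+:3] = (word>>3) & 0x7 = 2
kind [0+:3] = (word>>0) & 0x7 = 2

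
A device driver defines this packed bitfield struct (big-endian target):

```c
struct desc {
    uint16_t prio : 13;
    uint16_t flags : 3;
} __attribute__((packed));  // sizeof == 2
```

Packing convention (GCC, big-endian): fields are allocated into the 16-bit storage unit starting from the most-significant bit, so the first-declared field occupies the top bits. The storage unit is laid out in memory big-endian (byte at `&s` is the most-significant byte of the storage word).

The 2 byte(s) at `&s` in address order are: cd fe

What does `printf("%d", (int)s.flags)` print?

6

[0]=0xcd [1]=0xfe (big-endian) → word 0xcdfe
prio [3+:13] = (word>>3) & 0x1fff = 6591
flags [0+:3] = (word>>0) & 0x7 = 6  ←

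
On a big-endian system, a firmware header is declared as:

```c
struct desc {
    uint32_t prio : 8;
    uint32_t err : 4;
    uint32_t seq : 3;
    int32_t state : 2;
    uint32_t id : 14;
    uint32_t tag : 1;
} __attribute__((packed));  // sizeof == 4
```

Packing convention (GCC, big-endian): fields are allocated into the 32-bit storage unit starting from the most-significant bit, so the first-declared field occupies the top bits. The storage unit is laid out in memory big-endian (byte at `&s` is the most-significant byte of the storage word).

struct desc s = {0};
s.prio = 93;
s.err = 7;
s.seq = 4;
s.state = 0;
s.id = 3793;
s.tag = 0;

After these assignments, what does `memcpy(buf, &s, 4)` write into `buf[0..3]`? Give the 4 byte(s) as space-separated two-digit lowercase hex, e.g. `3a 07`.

5d 78 1d a2

prio:8 = 93 → 0x5d << 24 → word 0x5d000000
err:4 = 7 → 0x7 << 20 → word 0x5d700000
seq:3 = 4 → 0x4 << 17 → word 0x5d780000
state:2 = 0 → 0x0 << 15 → word 0x5d780000
id:14 = 3793 → 0xed1 << 1 → word 0x5d781da2
tag:1 = 0 → 0x0 << 0 → word 0x5d781da2
word = 0x5d781da2 → big-endian bytes:
  [0]=0x5d  [1]=0x78  [2]=0x1d  [3]=0xa2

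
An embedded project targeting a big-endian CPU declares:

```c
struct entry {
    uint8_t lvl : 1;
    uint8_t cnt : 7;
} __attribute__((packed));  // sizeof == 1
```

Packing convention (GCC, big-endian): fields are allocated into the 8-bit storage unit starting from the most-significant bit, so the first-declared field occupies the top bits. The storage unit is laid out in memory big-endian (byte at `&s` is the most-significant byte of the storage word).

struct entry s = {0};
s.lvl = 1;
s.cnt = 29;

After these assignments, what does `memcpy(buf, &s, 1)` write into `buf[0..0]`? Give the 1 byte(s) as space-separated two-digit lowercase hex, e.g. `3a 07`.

lvl (1b) val=1 bits=0x1 at bit 7: 0x80
cnt (7b) val=29 bits=0x1d at bit 0: 0x9d
word = 0x9d → big-endian bytes:
  [0]=0x9d

9d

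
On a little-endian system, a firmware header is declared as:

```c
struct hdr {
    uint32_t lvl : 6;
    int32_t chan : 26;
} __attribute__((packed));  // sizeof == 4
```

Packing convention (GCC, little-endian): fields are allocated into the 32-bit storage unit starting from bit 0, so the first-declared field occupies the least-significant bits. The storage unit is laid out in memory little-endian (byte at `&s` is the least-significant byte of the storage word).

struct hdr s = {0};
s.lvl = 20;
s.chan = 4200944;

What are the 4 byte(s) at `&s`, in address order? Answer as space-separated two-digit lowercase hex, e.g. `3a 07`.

14 7c 06 10

lvl:6 = 20 → 0x14 << 0 → word 0x00000014
chan:26 = 4200944 → 0x4019f0 << 6 → word 0x10067c14
word = 0x10067c14 → little-endian bytes:
  [0]=0x14  [1]=0x7c  [2]=0x06  [3]=0x10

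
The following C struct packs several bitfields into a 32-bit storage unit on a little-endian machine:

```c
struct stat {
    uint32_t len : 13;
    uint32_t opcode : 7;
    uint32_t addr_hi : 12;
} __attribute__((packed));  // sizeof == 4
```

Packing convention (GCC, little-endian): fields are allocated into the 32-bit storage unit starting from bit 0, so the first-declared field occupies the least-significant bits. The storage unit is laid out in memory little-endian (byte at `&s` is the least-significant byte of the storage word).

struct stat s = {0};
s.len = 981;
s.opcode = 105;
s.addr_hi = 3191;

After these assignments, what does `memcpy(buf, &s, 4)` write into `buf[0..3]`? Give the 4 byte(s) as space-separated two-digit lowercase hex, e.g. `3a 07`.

len (13b) val=981 bits=0x3d5 at bit 0: 0x000003d5
opcode (7b) val=105 bits=0x69 at bit 13: 0x000d23d5
addr_hi (12b) val=3191 bits=0xc77 at bit 20: 0xc77d23d5
word = 0xc77d23d5 → little-endian bytes:
  [0]=0xd5  [1]=0x23  [2]=0x7d  [3]=0xc7

d5 23 7d c7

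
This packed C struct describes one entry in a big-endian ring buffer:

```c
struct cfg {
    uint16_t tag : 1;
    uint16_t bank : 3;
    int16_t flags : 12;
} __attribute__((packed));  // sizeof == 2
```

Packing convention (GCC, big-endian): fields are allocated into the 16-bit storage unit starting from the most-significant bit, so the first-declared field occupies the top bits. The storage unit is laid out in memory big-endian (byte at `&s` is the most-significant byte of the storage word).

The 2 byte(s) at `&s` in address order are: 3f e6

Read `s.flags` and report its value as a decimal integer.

-26

[0]=0x3f [1]=0xe6 (big-endian) → word 0x3fe6
tag [15+:1] = (word>>15) & 0x1 = 0
bank [12+:3] = (word>>12) & 0x7 = 3
flags [0+:12] = (word>>0) & 0xfff = 4070  ←
flags signed 12b, MSB=1: 4070 - 4096 = -26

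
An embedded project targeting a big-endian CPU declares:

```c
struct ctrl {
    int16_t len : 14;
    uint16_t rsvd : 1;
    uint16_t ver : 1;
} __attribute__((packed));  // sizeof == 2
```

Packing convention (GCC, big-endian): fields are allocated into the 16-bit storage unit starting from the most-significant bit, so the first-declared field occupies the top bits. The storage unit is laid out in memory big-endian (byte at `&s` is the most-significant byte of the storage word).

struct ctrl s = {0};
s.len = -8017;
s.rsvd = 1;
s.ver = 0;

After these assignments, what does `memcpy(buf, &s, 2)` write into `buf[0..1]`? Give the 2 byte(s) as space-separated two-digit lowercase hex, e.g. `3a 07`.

82 be

[2+:14] len=-8017 & 0x3fff = 0x20af; word=0x82bc
[1+:1] rsvd=1 & 0x1 = 0x1; word=0x82be
[0+:1] ver=0 & 0x1 = 0x0; word=0x82be
word = 0x82be → big-endian bytes:
  [0]=0x82  [1]=0xbe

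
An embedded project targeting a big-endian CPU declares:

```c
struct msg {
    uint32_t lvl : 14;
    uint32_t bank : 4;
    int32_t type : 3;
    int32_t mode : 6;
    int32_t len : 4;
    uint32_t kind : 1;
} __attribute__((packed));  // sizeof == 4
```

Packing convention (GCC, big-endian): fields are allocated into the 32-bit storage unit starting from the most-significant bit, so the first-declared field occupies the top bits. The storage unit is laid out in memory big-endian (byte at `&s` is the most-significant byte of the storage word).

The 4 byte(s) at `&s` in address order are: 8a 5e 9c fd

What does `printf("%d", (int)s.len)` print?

[0]=0x8a [1]=0x5e [2]=0x9c [3]=0xfd (big-endian) → word 0x8a5e9cfd
lvl:14 @ bit 18 → (0x8a5e9cfd>>18)&0x3fff = 0x2297
bank:4 @ bit 14 → (0x8a5e9cfd>>14)&0xf = 0xa
type:3 @ bit 11 → (0x8a5e9cfd>>11)&0x7 = 0x3
mode:6 @ bit 5 → (0x8a5e9cfd>>5)&0x3f = 0x27
len:4 @ bit 1 → (0x8a5e9cfd>>1)&0xf = 0xe  ←
kind:1 @ bit 0 → (0x8a5e9cfd>>0)&0x1 = 0x1
len signed 4b, MSB=1: 14 - 16 = -2

-2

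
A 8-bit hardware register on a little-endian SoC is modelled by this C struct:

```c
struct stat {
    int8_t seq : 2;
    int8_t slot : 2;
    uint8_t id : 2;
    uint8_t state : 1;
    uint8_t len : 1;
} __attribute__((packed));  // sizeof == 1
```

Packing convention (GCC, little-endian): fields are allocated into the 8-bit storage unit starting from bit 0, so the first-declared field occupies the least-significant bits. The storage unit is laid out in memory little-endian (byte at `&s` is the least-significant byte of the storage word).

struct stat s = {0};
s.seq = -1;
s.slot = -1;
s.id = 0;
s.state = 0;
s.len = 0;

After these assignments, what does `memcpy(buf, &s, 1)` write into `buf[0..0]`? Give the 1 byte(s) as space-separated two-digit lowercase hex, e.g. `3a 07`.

0f

[0+:2] seq=-1 & 0x3 = 0x3; word=0x03
[2+:2] slot=-1 & 0x3 = 0x3; word=0x0f
[4+:2] id=0 & 0x3 = 0x0; word=0x0f
[6+:1] state=0 & 0x1 = 0x0; word=0x0f
[7+:1] len=0 & 0x1 = 0x0; word=0x0f
word = 0x0f → little-endian bytes:
  [0]=0x0f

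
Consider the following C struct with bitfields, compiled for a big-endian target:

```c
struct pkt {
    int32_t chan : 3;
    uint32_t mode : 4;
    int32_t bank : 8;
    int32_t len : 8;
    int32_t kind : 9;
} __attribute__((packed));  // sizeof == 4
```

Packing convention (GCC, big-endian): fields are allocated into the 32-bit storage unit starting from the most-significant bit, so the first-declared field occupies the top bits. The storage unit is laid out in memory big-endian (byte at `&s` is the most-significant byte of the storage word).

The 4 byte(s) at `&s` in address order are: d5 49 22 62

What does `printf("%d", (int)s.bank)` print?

-92

[0]=0xd5 [1]=0x49 [2]=0x22 [3]=0x62 (big-endian) → word 0xd5492262
chan:3 @ bit 29 → (0xd5492262>>29)&0x7 = 0x6
mode:4 @ bit 25 → (0xd5492262>>25)&0xf = 0xa
bank:8 @ bit 17 → (0xd5492262>>17)&0xff = 0xa4  ←
len:8 @ bit 9 → (0xd5492262>>9)&0xff = 0x91
kind:9 @ bit 0 → (0xd5492262>>0)&0x1ff = 0x62
bank signed 8b, MSB=1: 164 - 256 = -92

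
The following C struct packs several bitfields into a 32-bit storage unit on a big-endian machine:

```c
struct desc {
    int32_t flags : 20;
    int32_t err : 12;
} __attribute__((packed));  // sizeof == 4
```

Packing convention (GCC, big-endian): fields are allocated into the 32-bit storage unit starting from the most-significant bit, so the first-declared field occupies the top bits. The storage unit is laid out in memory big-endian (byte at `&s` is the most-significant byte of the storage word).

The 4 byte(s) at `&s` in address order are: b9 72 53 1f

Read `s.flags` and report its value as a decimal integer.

[0]=0xb9 [1]=0x72 [2]=0x53 [3]=0x1f (big-endian) → word 0xb972531f
flags [12+:20] = (word>>12) & 0xfffff = 759589  ←
err [0+:12] = (word>>0) & 0xfff = 799
flags signed 20b, MSB=1: 759589 - 1048576 = -288987

-288987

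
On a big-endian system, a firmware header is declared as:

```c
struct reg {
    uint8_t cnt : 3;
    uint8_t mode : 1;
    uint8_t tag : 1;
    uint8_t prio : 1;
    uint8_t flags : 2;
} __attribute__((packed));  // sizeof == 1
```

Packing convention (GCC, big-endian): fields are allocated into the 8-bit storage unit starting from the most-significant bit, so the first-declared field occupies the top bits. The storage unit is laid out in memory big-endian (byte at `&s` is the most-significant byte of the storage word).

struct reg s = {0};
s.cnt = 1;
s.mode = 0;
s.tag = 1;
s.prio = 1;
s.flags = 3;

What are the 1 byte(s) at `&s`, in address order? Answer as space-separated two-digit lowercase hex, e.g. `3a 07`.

2f

cnt:3 = 1 → 0x1 << 5 → word 0x20
mode:1 = 0 → 0x0 << 4 → word 0x20
tag:1 = 1 → 0x1 << 3 → word 0x28
prio:1 = 1 → 0x1 << 2 → word 0x2c
flags:2 = 3 → 0x3 << 0 → word 0x2f
word = 0x2f → big-endian bytes:
  [0]=0x2f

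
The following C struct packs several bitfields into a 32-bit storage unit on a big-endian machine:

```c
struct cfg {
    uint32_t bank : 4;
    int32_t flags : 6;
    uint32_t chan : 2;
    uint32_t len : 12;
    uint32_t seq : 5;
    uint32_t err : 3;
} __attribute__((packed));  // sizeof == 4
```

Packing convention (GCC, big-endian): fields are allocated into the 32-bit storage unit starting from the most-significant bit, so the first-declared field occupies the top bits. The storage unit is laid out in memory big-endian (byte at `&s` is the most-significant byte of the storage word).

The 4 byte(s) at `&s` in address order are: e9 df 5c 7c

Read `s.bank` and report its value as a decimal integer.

14

[0]=0xe9 [1]=0xdf [2]=0x5c [3]=0x7c (big-endian) → word 0xe9df5c7c
bank [28+:4] = (word>>28) & 0xf = 14  ←
flags [22+:6] = (word>>22) & 0x3f = 39
chan [20+:2] = (word>>20) & 0x3 = 1
len [8+:12] = (word>>8) & 0xfff = 3932
seq [3+:5] = (word>>3) & 0x1f = 15
err [0+:3] = (word>>0) & 0x7 = 4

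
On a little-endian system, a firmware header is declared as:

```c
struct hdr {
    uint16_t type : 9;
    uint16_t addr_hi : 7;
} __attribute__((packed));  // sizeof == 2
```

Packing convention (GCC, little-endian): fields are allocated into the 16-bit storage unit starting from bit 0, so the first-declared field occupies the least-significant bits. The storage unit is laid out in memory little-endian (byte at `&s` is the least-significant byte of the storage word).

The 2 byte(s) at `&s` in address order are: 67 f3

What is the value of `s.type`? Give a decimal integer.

359

[0]=0x67 [1]=0xf3 (little-endian) → word 0xf367
type [0+:9] = (word>>0) & 0x1ff = 359  ←
addr_hi [9+:7] = (word>>9) & 0x7f = 121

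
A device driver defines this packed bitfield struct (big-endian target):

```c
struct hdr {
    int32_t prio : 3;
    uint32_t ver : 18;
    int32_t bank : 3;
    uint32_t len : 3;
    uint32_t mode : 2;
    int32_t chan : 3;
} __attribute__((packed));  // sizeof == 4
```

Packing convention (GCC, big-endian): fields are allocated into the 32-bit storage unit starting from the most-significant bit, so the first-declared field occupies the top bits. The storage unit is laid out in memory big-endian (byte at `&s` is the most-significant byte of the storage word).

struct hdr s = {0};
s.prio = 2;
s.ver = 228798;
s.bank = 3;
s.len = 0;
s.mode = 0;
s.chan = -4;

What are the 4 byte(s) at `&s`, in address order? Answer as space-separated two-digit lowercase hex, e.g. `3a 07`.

prio (3b) val=2 bits=0x2 at bit 29: 0x40000000
ver (18b) val=228798 bits=0x37dbe at bit 11: 0x5bedf000
bank (3b) val=3 bits=0x3 at bit 8: 0x5bedf300
len (3b) val=0 bits=0x0 at bit 5: 0x5bedf300
mode (2b) val=0 bits=0x0 at bit 3: 0x5bedf300
chan (3b) val=-4 bits=0x4 at bit 0: 0x5bedf304
word = 0x5bedf304 → big-endian bytes:
  [0]=0x5b  [1]=0xed  [2]=0xf3  [3]=0x04

5b ed f3 04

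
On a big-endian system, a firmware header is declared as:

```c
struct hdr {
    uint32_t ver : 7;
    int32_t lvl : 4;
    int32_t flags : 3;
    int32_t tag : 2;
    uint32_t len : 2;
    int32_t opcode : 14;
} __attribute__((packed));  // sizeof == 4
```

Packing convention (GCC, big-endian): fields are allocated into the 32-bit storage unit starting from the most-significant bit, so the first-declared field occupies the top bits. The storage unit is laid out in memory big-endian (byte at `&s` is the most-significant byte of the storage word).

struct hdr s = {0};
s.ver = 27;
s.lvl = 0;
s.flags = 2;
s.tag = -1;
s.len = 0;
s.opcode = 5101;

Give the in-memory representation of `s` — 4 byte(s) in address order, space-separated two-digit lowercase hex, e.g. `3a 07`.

36 0b 13 ed

ver:7 = 27 → 0x1b << 25 → word 0x36000000
lvl:4 = 0 → 0x0 << 21 → word 0x36000000
flags:3 = 2 → 0x2 << 18 → word 0x36080000
tag:2 = -1 → 0x3 << 16 → word 0x360b0000
len:2 = 0 → 0x0 << 14 → word 0x360b0000
opcode:14 = 5101 → 0x13ed << 0 → word 0x360b13ed
word = 0x360b13ed → big-endian bytes:
  [0]=0x36  [1]=0x0b  [2]=0x13  [3]=0xed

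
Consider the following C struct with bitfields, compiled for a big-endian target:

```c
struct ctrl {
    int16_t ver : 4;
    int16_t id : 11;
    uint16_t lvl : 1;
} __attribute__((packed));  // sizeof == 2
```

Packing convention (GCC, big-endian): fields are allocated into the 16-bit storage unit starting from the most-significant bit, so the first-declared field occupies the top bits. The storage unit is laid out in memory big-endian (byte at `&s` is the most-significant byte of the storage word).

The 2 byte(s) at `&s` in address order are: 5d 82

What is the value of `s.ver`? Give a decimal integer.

5

[0]=0x5d [1]=0x82 (big-endian) → word 0x5d82
ver [12+:4] = (word>>12) & 0xf = 5  ←
id [1+:11] = (word>>1) & 0x7ff = 1729
lvl [0+:1] = (word>>0) & 0x1 = 0
ver signed 4b, MSB=0: value = 5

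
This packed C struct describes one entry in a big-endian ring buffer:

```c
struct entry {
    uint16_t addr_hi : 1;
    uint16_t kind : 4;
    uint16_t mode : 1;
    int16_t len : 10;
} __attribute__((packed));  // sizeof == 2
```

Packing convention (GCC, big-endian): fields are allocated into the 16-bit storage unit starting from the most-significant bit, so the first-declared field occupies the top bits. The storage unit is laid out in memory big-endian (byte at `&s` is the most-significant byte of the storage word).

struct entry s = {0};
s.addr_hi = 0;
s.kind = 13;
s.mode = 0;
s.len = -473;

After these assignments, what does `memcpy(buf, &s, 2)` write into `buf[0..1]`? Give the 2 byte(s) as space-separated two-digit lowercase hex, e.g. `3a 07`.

6a 27

[15+:1] addr_hi=0 & 0x1 = 0x0; word=0x0000
[11+:4] kind=13 & 0xf = 0xd; word=0x6800
[10+:1] mode=0 & 0x1 = 0x0; word=0x6800
[0+:10] len=-473 & 0x3ff = 0x227; word=0x6a27
word = 0x6a27 → big-endian bytes:
  [0]=0x6a  [1]=0x27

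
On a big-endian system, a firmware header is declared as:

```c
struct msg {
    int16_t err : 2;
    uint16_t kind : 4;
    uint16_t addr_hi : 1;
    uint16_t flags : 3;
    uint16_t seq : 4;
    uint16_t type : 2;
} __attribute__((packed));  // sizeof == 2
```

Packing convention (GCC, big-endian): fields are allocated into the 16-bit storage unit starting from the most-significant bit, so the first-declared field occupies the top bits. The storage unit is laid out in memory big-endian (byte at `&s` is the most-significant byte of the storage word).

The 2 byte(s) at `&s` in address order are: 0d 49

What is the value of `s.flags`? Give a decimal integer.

5

[0]=0x0d [1]=0x49 (big-endian) → word 0x0d49
err [14+:2] = (word>>14) & 0x3 = 0
kind [10+:4] = (word>>10) & 0xf = 3
addr_hi [9+:1] = (word>>9) & 0x1 = 0
flags [6+:3] = (word>>6) & 0x7 = 5  ←
seq [2+:4] = (word>>2) & 0xf = 2
type [0+:2] = (word>>0) & 0x3 = 1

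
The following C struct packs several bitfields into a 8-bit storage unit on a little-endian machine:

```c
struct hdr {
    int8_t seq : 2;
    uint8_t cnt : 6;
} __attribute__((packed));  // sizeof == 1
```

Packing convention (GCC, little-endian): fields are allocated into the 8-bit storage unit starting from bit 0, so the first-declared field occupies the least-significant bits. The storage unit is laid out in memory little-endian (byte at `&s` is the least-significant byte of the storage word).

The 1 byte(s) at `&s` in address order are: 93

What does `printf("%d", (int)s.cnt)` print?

36

[0]=0x93 (little-endian) → word 0x93
seq [0+:2] = (word>>0) & 0x3 = 3
cnt [2+:6] = (word>>2) & 0x3f = 36  ←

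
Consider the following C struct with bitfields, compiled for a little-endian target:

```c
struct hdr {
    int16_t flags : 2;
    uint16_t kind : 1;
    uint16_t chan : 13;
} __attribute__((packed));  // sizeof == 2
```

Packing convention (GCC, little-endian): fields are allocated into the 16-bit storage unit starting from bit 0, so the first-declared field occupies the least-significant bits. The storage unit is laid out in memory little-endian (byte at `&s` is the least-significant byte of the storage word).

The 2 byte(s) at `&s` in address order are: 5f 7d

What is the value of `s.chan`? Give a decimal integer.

4011

[0]=0x5f [1]=0x7d (little-endian) → word 0x7d5f
flags:2 @ bit 0 → (0x7d5f>>0)&0x3 = 0x3
kind:1 @ bit 2 → (0x7d5f>>2)&0x1 = 0x1
chan:13 @ bit 3 → (0x7d5f>>3)&0x1fff = 0xfab  ←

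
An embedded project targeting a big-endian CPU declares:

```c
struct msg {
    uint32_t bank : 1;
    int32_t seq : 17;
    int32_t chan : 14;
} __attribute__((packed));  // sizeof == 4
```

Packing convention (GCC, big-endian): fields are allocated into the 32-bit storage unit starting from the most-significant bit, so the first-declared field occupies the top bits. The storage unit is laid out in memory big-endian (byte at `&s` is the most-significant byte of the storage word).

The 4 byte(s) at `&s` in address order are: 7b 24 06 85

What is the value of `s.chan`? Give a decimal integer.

1669

[0]=0x7b [1]=0x24 [2]=0x06 [3]=0x85 (big-endian) → word 0x7b240685
bank [31+:1] = (word>>31) & 0x1 = 0
seq [14+:17] = (word>>14) & 0x1ffff = 126096
chan [0+:14] = (word>>0) & 0x3fff = 1669  ←
chan signed 14b, MSB=0: value = 1669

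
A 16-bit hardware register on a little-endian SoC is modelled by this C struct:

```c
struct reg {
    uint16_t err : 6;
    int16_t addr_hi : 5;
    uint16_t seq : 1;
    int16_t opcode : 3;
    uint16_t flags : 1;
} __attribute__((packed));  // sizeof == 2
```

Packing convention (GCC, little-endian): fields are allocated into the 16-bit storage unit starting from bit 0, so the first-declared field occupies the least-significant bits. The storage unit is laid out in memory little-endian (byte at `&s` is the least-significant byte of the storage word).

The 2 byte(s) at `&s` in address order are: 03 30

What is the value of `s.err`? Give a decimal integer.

3

[0]=0x03 [1]=0x30 (little-endian) → word 0x3003
err [0+:6] = (word>>0) & 0x3f = 3  ←
addr_hi [6+:5] = (word>>6) & 0x1f = 0
seq [11+:1] = (word>>11) & 0x1 = 0
opcode [12+:3] = (word>>12) & 0x7 = 3
flags [15+:1] = (word>>15) & 0x1 = 0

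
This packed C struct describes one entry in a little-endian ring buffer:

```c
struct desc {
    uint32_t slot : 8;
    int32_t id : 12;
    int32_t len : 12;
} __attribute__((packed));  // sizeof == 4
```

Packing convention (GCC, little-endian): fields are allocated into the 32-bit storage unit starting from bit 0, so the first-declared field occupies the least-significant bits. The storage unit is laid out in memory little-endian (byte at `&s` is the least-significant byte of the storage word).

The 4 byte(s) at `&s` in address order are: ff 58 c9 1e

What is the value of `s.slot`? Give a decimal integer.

[0]=0xff [1]=0x58 [2]=0xc9 [3]=0x1e (little-endian) → word 0x1ec958ff
slot [0+:8] = (word>>0) & 0xff = 255  ←
id [8+:12] = (word>>8) & 0xfff = 2392
len [20+:12] = (word>>20) & 0xfff = 492

255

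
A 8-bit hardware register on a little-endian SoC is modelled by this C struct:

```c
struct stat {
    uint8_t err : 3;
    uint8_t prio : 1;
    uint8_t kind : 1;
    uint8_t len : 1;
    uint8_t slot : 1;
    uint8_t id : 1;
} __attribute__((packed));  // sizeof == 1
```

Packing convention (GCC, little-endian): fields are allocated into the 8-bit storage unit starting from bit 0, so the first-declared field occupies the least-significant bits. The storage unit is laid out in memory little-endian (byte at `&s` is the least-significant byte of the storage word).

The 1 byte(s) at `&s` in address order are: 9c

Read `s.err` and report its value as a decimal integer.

[0]=0x9c (little-endian) → word 0x9c
err [0+:3] = (word>>0) & 0x7 = 4  ←
prio [3+:1] = (word>>3) & 0x1 = 1
kind [4+:1] = (word>>4) & 0x1 = 1
len [5+:1] = (word>>5) & 0x1 = 0
slot [6+:1] = (word>>6) & 0x1 = 0
id [7+:1] = (word>>7) & 0x1 = 1

4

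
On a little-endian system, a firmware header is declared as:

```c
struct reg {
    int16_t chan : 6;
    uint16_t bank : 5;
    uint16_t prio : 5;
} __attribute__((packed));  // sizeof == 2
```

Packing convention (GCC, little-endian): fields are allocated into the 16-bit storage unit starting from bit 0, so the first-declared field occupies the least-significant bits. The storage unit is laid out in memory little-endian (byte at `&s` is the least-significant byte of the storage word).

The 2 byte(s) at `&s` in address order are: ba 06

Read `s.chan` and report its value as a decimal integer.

[0]=0xba [1]=0x06 (little-endian) → word 0x06ba
chan:6 @ bit 0 → (0x06ba>>0)&0x3f = 0x3a  ←
bank:5 @ bit 6 → (0x06ba>>6)&0x1f = 0x1a
prio:5 @ bit 11 → (0x06ba>>11)&0x1f = 0x0
chan signed 6b, MSB=1: 58 - 64 = -6

-6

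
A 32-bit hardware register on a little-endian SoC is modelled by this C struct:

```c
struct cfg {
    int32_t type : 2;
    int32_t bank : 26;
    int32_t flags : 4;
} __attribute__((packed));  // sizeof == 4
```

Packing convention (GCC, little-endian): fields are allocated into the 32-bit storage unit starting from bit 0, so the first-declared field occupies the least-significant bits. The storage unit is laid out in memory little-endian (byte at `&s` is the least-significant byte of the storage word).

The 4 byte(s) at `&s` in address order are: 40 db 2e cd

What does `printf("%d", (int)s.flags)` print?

-4

[0]=0x40 [1]=0xdb [2]=0x2e [3]=0xcd (little-endian) → word 0xcd2edb40
type:2 @ bit 0 → (0xcd2edb40>>0)&0x3 = 0x0
bank:26 @ bit 2 → (0xcd2edb40>>2)&0x3ffffff = 0x34bb6d0
flags:4 @ bit 28 → (0xcd2edb40>>28)&0xf = 0xc  ←
flags signed 4b, MSB=1: 12 - 16 = -4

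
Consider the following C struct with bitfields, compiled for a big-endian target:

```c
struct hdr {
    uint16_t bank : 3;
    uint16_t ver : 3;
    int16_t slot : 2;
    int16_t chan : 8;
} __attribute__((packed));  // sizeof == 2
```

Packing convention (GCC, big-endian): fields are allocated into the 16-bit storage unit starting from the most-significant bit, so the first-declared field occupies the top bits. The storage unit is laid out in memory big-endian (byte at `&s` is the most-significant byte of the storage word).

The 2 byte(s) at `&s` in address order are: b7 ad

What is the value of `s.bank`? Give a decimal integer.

5

[0]=0xb7 [1]=0xad (big-endian) → word 0xb7ad
bank:3 @ bit 13 → (0xb7ad>>13)&0x7 = 0x5  ←
ver:3 @ bit 10 → (0xb7ad>>10)&0x7 = 0x5
slot:2 @ bit 8 → (0xb7ad>>8)&0x3 = 0x3
chan:8 @ bit 0 → (0xb7ad>>0)&0xff = 0xad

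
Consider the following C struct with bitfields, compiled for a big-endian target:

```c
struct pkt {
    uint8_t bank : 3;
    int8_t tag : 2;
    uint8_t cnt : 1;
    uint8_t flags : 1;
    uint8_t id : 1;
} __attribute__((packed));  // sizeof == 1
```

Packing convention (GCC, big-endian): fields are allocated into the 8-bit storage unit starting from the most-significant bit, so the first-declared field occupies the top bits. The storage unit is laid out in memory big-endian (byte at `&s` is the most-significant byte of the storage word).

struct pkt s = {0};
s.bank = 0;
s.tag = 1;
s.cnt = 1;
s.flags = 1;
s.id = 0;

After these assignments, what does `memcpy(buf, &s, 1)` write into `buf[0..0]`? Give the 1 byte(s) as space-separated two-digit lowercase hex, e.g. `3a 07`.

[5+:3] bank=0 & 0x7 = 0x0; word=0x00
[3+:2] tag=1 & 0x3 = 0x1; word=0x08
[2+:1] cnt=1 & 0x1 = 0x1; word=0x0c
[1+:1] flags=1 & 0x1 = 0x1; word=0x0e
[0+:1] id=0 & 0x1 = 0x0; word=0x0e
word = 0x0e → big-endian bytes:
  [0]=0x0e

0e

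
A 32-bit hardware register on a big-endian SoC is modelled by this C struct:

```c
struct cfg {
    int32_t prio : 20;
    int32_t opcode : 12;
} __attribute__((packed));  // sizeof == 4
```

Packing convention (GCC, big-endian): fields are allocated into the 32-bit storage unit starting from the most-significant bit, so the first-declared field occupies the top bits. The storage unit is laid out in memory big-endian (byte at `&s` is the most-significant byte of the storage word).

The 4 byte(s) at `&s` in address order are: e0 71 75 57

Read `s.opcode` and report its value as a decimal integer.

[0]=0xe0 [1]=0x71 [2]=0x75 [3]=0x57 (big-endian) → word 0xe0717557
prio [12+:20] = (word>>12) & 0xfffff = 919319
opcode [0+:12] = (word>>0) & 0xfff = 1367  ←
opcode signed 12b, MSB=0: value = 1367

1367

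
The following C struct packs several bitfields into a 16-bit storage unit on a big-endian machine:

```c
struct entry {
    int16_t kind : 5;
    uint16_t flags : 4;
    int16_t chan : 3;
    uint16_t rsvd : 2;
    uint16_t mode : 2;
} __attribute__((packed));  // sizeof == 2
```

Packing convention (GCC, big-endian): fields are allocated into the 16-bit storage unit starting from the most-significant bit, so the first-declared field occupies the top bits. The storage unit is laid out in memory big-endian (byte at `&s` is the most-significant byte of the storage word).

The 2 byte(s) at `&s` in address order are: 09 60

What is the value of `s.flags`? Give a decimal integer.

2

[0]=0x09 [1]=0x60 (big-endian) → word 0x0960
kind [11+:5] = (word>>11) & 0x1f = 1
flags [7+:4] = (word>>7) & 0xf = 2  ←
chan [4+:3] = (word>>4) & 0x7 = 6
rsvd [2+:2] = (word>>2) & 0x3 = 0
mode [0+:2] = (word>>0) & 0x3 = 0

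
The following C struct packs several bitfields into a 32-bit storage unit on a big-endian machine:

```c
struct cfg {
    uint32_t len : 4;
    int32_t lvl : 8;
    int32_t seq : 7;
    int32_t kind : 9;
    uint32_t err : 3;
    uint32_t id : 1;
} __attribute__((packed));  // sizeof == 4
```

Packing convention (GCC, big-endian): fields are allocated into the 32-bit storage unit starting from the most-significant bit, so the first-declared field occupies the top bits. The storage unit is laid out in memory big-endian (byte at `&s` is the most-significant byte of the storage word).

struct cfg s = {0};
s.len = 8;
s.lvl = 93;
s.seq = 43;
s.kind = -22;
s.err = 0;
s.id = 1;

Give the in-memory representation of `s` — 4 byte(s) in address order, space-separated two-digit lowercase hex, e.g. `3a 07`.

[28+:4] len=8 & 0xf = 0x8; word=0x80000000
[20+:8] lvl=93 & 0xff = 0x5d; word=0x85d00000
[13+:7] seq=43 & 0x7f = 0x2b; word=0x85d56000
[4+:9] kind=-22 & 0x1ff = 0x1ea; word=0x85d57ea0
[1+:3] err=0 & 0x7 = 0x0; word=0x85d57ea0
[0+:1] id=1 & 0x1 = 0x1; word=0x85d57ea1
word = 0x85d57ea1 → big-endian bytes:
  [0]=0x85  [1]=0xd5  [2]=0x7e  [3]=0xa1

85 d5 7e a1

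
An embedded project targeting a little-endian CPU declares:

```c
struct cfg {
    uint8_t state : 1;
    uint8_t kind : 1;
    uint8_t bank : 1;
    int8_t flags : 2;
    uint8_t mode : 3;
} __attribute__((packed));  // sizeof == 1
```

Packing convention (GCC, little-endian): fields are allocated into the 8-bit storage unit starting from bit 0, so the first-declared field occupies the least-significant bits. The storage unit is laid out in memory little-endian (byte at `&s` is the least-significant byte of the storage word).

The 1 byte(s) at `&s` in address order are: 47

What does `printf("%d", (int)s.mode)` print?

[0]=0x47 (little-endian) → word 0x47
state [0+:1] = (word>>0) & 0x1 = 1
kind [1+:1] = (word>>1) & 0x1 = 1
bank [2+:1] = (word>>2) & 0x1 = 1
flags [3+:2] = (word>>3) & 0x3 = 0
mode [5+:3] = (word>>5) & 0x7 = 2  ←

2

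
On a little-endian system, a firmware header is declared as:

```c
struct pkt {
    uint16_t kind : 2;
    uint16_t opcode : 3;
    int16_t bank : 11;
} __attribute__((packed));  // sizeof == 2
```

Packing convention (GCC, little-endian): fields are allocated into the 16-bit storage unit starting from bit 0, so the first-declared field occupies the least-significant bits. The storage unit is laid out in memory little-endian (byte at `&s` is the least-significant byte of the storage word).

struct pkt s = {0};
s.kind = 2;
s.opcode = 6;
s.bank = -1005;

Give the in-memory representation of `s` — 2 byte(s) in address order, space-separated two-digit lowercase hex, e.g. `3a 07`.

kind (2b) val=2 bits=0x2 at bit 0: 0x0002
opcode (3b) val=6 bits=0x6 at bit 2: 0x001a
bank (11b) val=-1005 bits=0x413 at bit 5: 0x827a
word = 0x827a → little-endian bytes:
  [0]=0x7a  [1]=0x82

7a 82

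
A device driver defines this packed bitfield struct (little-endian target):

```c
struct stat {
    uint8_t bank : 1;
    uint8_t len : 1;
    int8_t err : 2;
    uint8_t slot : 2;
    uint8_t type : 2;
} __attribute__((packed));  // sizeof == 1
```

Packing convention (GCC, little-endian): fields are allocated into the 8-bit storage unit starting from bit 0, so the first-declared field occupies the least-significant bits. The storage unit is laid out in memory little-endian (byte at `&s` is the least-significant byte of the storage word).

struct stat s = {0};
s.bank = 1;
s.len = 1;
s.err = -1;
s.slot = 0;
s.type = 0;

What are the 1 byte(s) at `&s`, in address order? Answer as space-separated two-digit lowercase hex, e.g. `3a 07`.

bank (1b) val=1 bits=0x1 at bit 0: 0x01
len (1b) val=1 bits=0x1 at bit 1: 0x03
err (2b) val=-1 bits=0x3 at bit 2: 0x0f
slot (2b) val=0 bits=0x0 at bit 4: 0x0f
type (2b) val=0 bits=0x0 at bit 6: 0x0f
word = 0x0f → little-endian bytes:
  [0]=0x0f

0f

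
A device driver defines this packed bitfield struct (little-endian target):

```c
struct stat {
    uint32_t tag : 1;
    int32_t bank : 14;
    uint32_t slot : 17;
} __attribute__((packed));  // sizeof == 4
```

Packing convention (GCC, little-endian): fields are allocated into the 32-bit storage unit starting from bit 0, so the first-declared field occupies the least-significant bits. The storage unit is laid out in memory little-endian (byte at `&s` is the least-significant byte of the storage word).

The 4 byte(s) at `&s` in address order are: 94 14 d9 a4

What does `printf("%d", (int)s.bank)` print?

2634

[0]=0x94 [1]=0x14 [2]=0xd9 [3]=0xa4 (little-endian) → word 0xa4d91494
tag:1 @ bit 0 → (0xa4d91494>>0)&0x1 = 0x0
bank:14 @ bit 1 → (0xa4d91494>>1)&0x3fff = 0xa4a  ←
slot:17 @ bit 15 → (0xa4d91494>>15)&0x1ffff = 0x149b2
bank signed 14b, MSB=0: value = 2634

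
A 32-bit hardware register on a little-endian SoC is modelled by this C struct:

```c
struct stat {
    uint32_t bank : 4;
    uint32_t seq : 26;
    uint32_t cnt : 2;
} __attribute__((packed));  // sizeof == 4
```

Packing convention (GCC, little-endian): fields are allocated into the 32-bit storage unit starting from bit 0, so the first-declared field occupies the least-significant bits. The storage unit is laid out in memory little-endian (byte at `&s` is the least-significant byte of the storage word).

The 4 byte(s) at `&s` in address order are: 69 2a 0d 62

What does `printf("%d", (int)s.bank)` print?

[0]=0x69 [1]=0x2a [2]=0x0d [3]=0x62 (little-endian) → word 0x620d2a69
bank [0+:4] = (word>>0) & 0xf = 9  ←
seq [4+:26] = (word>>4) & 0x3ffffff = 35705510
cnt [30+:2] = (word>>30) & 0x3 = 1

9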